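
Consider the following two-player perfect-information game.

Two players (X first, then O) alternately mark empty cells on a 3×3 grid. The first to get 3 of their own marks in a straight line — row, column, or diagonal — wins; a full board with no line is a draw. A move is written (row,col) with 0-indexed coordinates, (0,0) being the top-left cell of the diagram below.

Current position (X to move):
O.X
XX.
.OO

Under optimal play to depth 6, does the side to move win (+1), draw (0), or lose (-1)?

[O.X/XX./.OO] X move#1: (0,1):-1/OXX/XX./.OO, (1,2):+1/O.X/XXX/.OO*, (2,0):+1/O.X/XX./XOO
[O.X/XXX/.OO] end (terminal -1, O#2); searched O.X/XX./.OO to 6

value(O.X/XX./.OO, X) = +1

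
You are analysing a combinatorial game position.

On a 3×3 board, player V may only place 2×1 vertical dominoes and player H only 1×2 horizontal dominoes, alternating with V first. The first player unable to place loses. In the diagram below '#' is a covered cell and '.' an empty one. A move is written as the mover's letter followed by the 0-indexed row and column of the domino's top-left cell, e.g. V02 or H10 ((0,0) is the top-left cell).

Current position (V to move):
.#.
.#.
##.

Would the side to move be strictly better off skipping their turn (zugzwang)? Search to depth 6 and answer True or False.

p1 V@[.#./.#./##.]: V00[##./##./##.]+1* V02[.##/.##/##.]+1 V12[.#./.##/###]+1
p2 H@[##./##./##.] terminal -1; root [.#./.#./##.] d6
suppose V passes — search the same position with H to move:
pass> p1 H@[.#./.#./##.] terminal -1; root [.#./.#./##.] d6
for V: play +1, pass +1

zugzwang(.#./.#./##., V) = False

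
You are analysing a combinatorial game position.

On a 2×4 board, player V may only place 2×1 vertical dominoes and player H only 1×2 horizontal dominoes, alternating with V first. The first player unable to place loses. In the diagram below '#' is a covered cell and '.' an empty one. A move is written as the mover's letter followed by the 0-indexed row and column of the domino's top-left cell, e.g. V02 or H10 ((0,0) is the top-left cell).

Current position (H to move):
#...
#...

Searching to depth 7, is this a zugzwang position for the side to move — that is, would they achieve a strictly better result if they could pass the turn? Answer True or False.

zugzwang(#.../#..., H) = False

p1 H@[#.../#...]: H01[###./#...]+1* H02[#.##/#...]+1 H11[#.../###.]+1 H12[#.../#.##]+1
p2 V@[###./#...]: V03[####/#..#]-1*
p3 H@[####/#..#]: H11[####/####]+1*
p4 V@[####/####] terminal -1; root [#.../#...] d7
suppose H passes — search the same position with V to move:
pass> p1 V@[#.../#...]: V01[##../##..]-1 V02[#.#./#.#.]+1* V03[#..#/#..#]-1
pass> p2 H@[#.#./#.#.] terminal -1; root [#.../#...] d7
for H: play +1, pass -1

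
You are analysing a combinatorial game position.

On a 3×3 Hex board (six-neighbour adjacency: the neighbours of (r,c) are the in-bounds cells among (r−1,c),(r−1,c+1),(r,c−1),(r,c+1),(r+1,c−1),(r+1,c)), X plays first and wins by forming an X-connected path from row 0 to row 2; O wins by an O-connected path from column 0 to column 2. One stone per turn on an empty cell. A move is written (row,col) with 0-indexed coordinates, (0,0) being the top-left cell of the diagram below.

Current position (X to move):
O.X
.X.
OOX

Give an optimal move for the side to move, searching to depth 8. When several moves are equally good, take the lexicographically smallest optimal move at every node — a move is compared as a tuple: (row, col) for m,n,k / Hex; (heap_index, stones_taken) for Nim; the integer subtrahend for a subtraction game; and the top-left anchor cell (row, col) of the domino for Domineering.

X's best at [O.X/.X./OOX]: (1,2)

p1 X@[O.X/.X./OOX]: (0,1)[OXX/.X./OOX]-1 (1,0)[O.X/XX./OOX]-1 (1,2)[O.X/.XX/OOX]+1*
p2 O@[O.X/.XX/OOX] terminal -1; root [O.X/.X./OOX] d8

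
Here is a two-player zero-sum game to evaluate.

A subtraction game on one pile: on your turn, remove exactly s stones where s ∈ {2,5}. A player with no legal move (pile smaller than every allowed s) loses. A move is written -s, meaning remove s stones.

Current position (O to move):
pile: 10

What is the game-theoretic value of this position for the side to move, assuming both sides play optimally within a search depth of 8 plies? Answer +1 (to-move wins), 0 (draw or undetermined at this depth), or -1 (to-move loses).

[10] O move#1: -2:+1/8*, -5:-1/5
[8] X move#2: -2:-1/6*, -5:-1/3
[6] O move#3: -2:+1/4*, -5:+1/1
[4] X move#4: -2:-1/2*
[2] O move#5: -2:+1/0*
[0] end (terminal -1, X#6); searched 10 to 8

value(10, O) = +1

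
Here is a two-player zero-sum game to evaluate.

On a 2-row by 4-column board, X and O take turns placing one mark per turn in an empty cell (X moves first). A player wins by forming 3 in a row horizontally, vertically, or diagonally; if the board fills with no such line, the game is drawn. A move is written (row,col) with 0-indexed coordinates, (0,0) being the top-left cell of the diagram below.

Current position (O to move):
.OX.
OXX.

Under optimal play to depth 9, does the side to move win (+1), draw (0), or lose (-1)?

value(.OX./OXX., O) = 0

ply 1, O at .OX./OXX. | (0,0)=-1→OOX./OXX.; (0,3)=-1→.OXO/OXX.; (1,3)=+0→.OX./OXXO*
ply 2, X at .OX./OXXO | (0,0)=+0→XOX./OXXO*; (0,3)=+0→.OXX/OXXO
ply 3, O at XOX./OXXO | (0,3)=+0→XOXO/OXXO*
ply 4: XOXO/OXXO is terminal +0 (X); from .OX./OXX. depth 9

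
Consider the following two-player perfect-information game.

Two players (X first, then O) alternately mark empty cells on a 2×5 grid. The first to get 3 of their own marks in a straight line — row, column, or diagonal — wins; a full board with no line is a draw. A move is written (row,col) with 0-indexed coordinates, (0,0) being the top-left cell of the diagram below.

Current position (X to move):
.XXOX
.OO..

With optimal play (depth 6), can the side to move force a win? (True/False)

X winning at [.XXOX/.OO..]: True

ply 1, X at .XXOX/.OO.. | (0,0)=+1→XXXOX/.OO..*; (1,0)=-1→.XXOX/XOO..; (1,3)=-1→.XXOX/.OOX.; (1,4)=-1→.XXOX/.OO.X
ply 2: XXXOX/.OO.. is terminal -1 (O); from .XXOX/.OO.. depth 6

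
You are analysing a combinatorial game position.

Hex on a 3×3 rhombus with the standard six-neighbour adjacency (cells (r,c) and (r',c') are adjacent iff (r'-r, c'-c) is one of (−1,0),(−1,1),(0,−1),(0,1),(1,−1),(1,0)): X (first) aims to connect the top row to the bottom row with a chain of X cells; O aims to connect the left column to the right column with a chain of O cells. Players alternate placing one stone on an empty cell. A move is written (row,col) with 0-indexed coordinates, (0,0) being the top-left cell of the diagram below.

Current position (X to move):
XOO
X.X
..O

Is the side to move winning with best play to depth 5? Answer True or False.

[XOO/X.X/..O] X move#1: (1,1):+1/XOO/XXX/..O*, (2,0):+1/XOO/X.X/X.O, (2,1):+1/XOO/X.X/.XO
[XOO/XXX/..O] O move#2: (2,0):-1/XOO/XXX/O.O*, (2,1):-1/XOO/XXX/.OO
[XOO/XXX/O.O] X move#3: (2,1):+1/XOO/XXX/OXO*
[XOO/XXX/OXO] end (terminal -1, O#4); searched XOO/X.X/..O to 5

X winning at [XOO/X.X/..O]: True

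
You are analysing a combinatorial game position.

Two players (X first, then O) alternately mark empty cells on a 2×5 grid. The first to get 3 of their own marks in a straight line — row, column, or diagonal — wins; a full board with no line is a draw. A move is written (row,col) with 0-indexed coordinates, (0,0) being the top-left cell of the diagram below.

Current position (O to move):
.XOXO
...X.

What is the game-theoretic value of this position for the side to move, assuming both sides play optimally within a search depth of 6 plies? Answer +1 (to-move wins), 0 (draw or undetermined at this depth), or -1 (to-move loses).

[.XOXO/...X.] O move#1: (0,0):-1/OXOXO/...X., (1,0):-1/.XOXO/O..X., (1,1):+0/.XOXO/.O.X.*, (1,2):+0/.XOXO/..OX., (1,4):+0/.XOXO/...XO
[.XOXO/.O.X.] X move#2: (0,0):+0/XXOXO/.O.X.*, (1,0):+0/.XOXO/XO.X., (1,2):+0/.XOXO/.OXX., (1,4):+0/.XOXO/.O.XX
[XXOXO/.O.X.] O move#3: (1,0):+0/XXOXO/OO.X.*, (1,2):+0/XXOXO/.OOX., (1,4):+0/XXOXO/.O.XO
[XXOXO/OO.X.] X move#4: (1,2):+0/XXOXO/OOXX.*, (1,4):-1/XXOXO/OO.XX
[XXOXO/OOXX.] O move#5: (1,4):+0/XXOXO/OOXXO*
[XXOXO/OOXXO] end (terminal +0, X#6); searched .XOXO/...X. to 6

value(.XOXO/...X., O) = 0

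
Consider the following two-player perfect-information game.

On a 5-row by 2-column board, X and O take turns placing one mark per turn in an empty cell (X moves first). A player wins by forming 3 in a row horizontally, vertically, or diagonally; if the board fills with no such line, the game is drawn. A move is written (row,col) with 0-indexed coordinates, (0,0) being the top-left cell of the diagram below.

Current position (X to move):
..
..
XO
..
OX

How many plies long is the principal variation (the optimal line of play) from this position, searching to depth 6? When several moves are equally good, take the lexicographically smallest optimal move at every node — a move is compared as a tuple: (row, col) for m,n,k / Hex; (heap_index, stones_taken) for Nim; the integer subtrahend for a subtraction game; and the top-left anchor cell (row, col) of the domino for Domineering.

p1 X@[../../XO/../OX]: (0,0)[X./../XO/../OX]+0 (0,1)[.X/../XO/../OX]+0 (1,0)[../X./XO/../OX]+1* (1,1)[../.X/XO/../OX]+0 (3,0)[../../XO/X./OX]+0 (3,1)[../../XO/.X/OX]+0
p2 O@[../X./XO/../OX]: (0,0)[O./X./XO/../OX]-1* (0,1)[.O/X./XO/../OX]-1 (1,1)[../XO/XO/../OX]-1 (3,0)[../X./XO/O./OX]-1 (3,1)[../X./XO/.O/OX]-1
p3 X@[O./X./XO/../OX]: (0,1)[OX/X./XO/../OX]+0 (1,1)[O./XX/XO/../OX]+0 (3,0)[O./X./XO/X./OX]+1* (3,1)[O./X./XO/.X/OX]+0
p4 O@[O./X./XO/X./OX] terminal -1; root [../../XO/../OX] d6

PV length from [../../XO/../OX]: 3 plies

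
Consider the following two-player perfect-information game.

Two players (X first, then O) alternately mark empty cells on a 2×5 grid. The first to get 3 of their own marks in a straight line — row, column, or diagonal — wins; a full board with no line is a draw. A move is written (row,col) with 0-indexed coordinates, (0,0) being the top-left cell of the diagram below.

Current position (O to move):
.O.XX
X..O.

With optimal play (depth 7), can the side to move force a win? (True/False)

O winning at [.O.XX/X..O.]: True

[.O.XX/X..O.] O move#1: (0,0):-1/OO.XX/X..O., (0,2):+1/.OOXX/X..O.*, (1,1):-1/.O.XX/XO.O., (1,2):-1/.O.XX/X.OO., (1,4):-1/.O.XX/X..OO
[.OOXX/X..O.] X move#2: (0,0):-1/XOOXX/X..O.*, (1,1):-1/.OOXX/XX.O., (1,2):-1/.OOXX/X.XO., (1,4):-1/.OOXX/X..OX
[XOOXX/X..O.] O move#3: (1,1):+0/XOOXX/XO.O., (1,2):+1/XOOXX/X.OO.*, (1,4):+0/XOOXX/X..OO
[XOOXX/X.OO.] X move#4: (1,1):-1/XOOXX/XXOO.*, (1,4):-1/XOOXX/X.OOX
[XOOXX/XXOO.] O move#5: (1,4):+1/XOOXX/XXOOO*
[XOOXX/XXOOO] end (terminal -1, X#6); searched .O.XX/X..O. to 7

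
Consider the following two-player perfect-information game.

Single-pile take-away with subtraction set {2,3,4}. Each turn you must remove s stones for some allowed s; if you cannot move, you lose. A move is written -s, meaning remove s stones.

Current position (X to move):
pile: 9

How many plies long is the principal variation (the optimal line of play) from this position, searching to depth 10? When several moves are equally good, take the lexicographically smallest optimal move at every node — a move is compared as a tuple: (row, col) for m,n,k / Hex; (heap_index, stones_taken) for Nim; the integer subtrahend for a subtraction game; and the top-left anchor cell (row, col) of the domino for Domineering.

PV length from [9]: 3 plies

p1 X@[9]: -2[7]+1* -3[6]+1 -4[5]-1
p2 O@[7]: -2[5]-1* -3[4]-1 -4[3]-1
p3 X@[5]: -2[3]-1 -3[2]-1 -4[1]+1*
p4 O@[1] terminal -1; root [9] d10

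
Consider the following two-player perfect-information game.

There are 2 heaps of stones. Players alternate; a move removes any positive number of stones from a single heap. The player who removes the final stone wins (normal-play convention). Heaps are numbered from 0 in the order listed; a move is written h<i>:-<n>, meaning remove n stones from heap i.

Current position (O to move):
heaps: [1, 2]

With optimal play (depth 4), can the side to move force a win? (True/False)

O winning at [(1,2)]: True

[(1,2)] O move#1: h0:-1:-1/(0,2), h1:-1:+1/(1,1)*, h1:-2:-1/(1,0)
[(1,1)] X move#2: h0:-1:-1/(0,1)*, h1:-1:-1/(1,0)
[(0,1)] O move#3: h1:-1:+1/(0,0)*
[(0,0)] end (terminal -1, X#4); searched (1,2) to 4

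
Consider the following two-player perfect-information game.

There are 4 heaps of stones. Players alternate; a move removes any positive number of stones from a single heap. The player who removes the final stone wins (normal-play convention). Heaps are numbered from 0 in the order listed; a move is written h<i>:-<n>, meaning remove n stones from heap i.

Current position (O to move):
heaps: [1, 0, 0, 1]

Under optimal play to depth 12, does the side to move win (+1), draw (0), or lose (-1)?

value((1,0,0,1), O) = -1

p1 O@[(1,0,0,1)]: h0:-1[(0,0,0,1)]-1* h3:-1[(1,0,0,0)]-1
p2 X@[(0,0,0,1)]: h3:-1[(0,0,0,0)]+1*
p3 O@[(0,0,0,0)] terminal -1; root [(1,0,0,1)] d12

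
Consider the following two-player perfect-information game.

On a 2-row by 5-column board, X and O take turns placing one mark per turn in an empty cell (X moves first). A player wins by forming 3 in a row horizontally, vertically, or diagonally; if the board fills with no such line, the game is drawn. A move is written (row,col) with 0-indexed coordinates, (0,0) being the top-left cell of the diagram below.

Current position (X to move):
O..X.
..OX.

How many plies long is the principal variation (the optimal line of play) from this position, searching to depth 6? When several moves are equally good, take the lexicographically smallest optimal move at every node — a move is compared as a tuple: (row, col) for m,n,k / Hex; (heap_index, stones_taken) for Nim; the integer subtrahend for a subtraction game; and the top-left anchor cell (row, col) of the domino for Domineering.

p1 X@[O..X./..OX.]: (0,1)[OX.X./..OX.]+0 (0,2)[O.XX./..OX.]+1* (0,4)[O..XX/..OX.]+0 (1,0)[O..X./X.OX.]+0 (1,1)[O..X./.XOX.]+0 (1,4)[O..X./..OXX]+0
p2 O@[O.XX./..OX.]: (0,1)[OOXX./..OX.]-1* (0,4)[O.XXO/..OX.]-1 (1,0)[O.XX./O.OX.]-1 (1,1)[O.XX./.OOX.]-1 (1,4)[O.XX./..OXO]-1
p3 X@[OOXX./..OX.]: (0,4)[OOXXX/..OX.]+1* (1,0)[OOXX./X.OX.]+0 (1,1)[OOXX./.XOX.]+0 (1,4)[OOXX./..OXX]+0
p4 O@[OOXXX/..OX.] terminal -1; root [O..X./..OX.] d6

PV length from [O..X./..OX.]: 3 plies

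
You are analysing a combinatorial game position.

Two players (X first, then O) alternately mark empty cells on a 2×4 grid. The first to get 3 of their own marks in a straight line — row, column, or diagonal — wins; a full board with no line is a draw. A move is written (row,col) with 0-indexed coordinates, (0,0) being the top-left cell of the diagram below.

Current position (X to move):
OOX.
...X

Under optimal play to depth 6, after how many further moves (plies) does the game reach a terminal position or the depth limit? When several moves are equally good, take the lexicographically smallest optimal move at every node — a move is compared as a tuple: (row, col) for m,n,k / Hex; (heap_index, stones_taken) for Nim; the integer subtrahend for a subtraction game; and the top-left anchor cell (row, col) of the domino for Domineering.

PV length from [OOX./...X]: 4 plies

[OOX./...X] X move#1: (0,3):+0/OOXX/...X*, (1,0):+0/OOX./X..X, (1,1):+0/OOX./.X.X, (1,2):+0/OOX./..XX
[OOXX/...X] O move#2: (1,0):+0/OOXX/O..X*, (1,1):+0/OOXX/.O.X, (1,2):+0/OOXX/..OX
[OOXX/O..X] X move#3: (1,1):+0/OOXX/OX.X*, (1,2):+0/OOXX/O.XX
[OOXX/OX.X] O move#4: (1,2):+0/OOXX/OXOX*
[OOXX/OXOX] end (terminal +0, X#5); searched OOX./...X to 6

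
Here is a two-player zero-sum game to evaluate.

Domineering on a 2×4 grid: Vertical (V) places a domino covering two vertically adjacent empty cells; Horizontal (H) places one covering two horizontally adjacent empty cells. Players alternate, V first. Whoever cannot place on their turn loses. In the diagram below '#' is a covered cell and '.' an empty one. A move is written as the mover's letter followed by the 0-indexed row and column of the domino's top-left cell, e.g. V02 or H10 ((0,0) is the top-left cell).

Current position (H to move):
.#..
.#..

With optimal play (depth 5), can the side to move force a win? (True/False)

H winning at [.#../.#..]: True

p1 H@[.#../.#..]: H02[.###/.#..]+1* H12[.#../.###]+1
p2 V@[.###/.#..]: V00[####/##..]-1*
p3 H@[####/##..]: H12[####/####]+1*
p4 V@[####/####] terminal -1; root [.#../.#..] d5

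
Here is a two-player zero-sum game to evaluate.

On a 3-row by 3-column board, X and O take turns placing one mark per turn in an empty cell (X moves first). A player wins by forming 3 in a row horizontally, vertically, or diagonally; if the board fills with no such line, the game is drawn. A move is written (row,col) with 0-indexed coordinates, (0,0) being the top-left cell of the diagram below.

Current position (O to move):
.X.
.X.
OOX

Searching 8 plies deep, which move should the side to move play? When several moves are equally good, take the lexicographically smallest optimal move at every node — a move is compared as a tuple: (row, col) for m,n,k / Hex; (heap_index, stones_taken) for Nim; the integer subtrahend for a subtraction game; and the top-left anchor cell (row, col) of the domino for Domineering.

O's best at [.X./.X./OOX]: (0,0)

ply 1, O at .X./.X./OOX | (0,0)=+0→OX./.X./OOX*; (0,2)=-1→.XO/.X./OOX; (1,0)=-1→.X./OX./OOX; (1,2)=-1→.X./.XO/OOX
ply 2, X at OX./.X./OOX | (0,2)=-1→OXX/.X./OOX; (1,0)=+0→OX./XX./OOX*; (1,2)=-1→OX./.XX/OOX
ply 3, O at OX./XX./OOX | (0,2)=-1→OXO/XX./OOX; (1,2)=+0→OX./XXO/OOX*
ply 4, X at OX./XXO/OOX | (0,2)=+0→OXX/XXO/OOX*
ply 5: OXX/XXO/OOX is terminal +0 (O); from .X./.X./OOX depth 8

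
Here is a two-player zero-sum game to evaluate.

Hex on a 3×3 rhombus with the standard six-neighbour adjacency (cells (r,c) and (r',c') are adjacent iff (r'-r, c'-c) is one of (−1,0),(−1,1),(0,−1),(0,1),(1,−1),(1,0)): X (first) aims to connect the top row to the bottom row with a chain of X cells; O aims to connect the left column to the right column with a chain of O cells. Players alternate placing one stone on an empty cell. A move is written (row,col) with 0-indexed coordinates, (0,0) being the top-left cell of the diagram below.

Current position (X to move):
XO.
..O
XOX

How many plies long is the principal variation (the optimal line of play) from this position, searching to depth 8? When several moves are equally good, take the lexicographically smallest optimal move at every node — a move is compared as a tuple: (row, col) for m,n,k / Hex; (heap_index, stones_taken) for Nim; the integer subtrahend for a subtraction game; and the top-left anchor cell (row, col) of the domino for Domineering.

PV length from [XO./..O/XOX]: 3 plies

ply 1, X at XO./..O/XOX | (0,2)=+1→XOX/..O/XOX*; (1,0)=+1→XO./X.O/XOX; (1,1)=+1→XO./.XO/XOX
ply 2, O at XOX/..O/XOX | (1,0)=-1→XOX/O.O/XOX*; (1,1)=-1→XOX/.OO/XOX
ply 3, X at XOX/O.O/XOX | (1,1)=+1→XOX/OXO/XOX*
ply 4: XOX/OXO/XOX is terminal -1 (O); from XO./..O/XOX depth 8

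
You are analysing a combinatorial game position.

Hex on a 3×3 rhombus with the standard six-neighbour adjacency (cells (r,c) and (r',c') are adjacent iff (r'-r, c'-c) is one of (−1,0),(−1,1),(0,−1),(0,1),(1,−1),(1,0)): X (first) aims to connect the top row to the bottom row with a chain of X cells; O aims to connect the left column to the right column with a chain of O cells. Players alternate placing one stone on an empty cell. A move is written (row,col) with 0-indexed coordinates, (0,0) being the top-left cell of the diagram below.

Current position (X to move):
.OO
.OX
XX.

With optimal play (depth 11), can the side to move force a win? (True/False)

X winning at [.OO/.OX/XX.]: False

[.OO/.OX/XX.] X move#1: (0,0):-1/XOO/.OX/XX.*, (1,0):-1/.OO/XOX/XX., (2,2):-1/.OO/.OX/XXX
[XOO/.OX/XX.] O move#2: (1,0):+1/XOO/OOX/XX.*, (2,2):-1/XOO/.OX/XXO
[XOO/OOX/XX.] end (terminal -1, X#3); searched .OO/.OX/XX. to 11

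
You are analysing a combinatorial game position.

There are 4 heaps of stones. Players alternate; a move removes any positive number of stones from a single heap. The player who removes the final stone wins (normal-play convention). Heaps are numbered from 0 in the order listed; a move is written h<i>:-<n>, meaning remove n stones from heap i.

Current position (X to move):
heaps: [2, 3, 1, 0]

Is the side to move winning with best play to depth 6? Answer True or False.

[(2,3,1,0)] X move#1: h0:-1:-1/(1,3,1,0)*, h0:-2:-1/(0,3,1,0), h1:-1:-1/(2,2,1,0), h1:-2:-1/(2,1,1,0), h1:-3:-1/(2,0,1,0), h2:-1:-1/(2,3,0,0)
[(1,3,1,0)] O move#2: h0:-1:-1/(0,3,1,0), h1:-1:-1/(1,2,1,0), h1:-2:-1/(1,1,1,0), h1:-3:+1/(1,0,1,0)*, h2:-1:-1/(1,3,0,0)
[(1,0,1,0)] X move#3: h0:-1:-1/(0,0,1,0)*, h2:-1:-1/(1,0,0,0)
[(0,0,1,0)] O move#4: h2:-1:+1/(0,0,0,0)*
[(0,0,0,0)] end (terminal -1, X#5); searched (2,3,1,0) to 6

X winning at [(2,3,1,0)]: False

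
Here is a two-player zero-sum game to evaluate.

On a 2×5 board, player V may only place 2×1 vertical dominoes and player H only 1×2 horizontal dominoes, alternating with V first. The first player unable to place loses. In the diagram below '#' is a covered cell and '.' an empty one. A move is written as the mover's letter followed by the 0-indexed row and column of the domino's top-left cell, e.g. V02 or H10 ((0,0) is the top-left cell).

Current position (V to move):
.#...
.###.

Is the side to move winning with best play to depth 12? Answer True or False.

p1 V@[.#.../.###.]: V00[##.../####.]-1 V04[.#..#/.####]+1*
p2 H@[.#..#/.####]: H02[.####/.####]-1*
p3 V@[.####/.####]: V00[#####/#####]+1*
p4 H@[#####/#####] terminal -1; root [.#.../.###.] d12

V winning at [.#.../.###.]: True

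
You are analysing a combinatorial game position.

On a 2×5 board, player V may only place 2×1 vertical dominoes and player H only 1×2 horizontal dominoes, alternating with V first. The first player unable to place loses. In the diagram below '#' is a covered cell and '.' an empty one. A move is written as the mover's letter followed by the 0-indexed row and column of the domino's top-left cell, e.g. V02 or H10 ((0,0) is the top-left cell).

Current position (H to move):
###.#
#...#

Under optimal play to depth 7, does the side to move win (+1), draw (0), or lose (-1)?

ply 1, H at ###.#/#...# | H11=-1→###.#/###.#; H12=+1→###.#/#.###*
ply 2: ###.#/#.### is terminal -1 (V); from ###.#/#...# depth 7

value(###.#/#...#, H) = +1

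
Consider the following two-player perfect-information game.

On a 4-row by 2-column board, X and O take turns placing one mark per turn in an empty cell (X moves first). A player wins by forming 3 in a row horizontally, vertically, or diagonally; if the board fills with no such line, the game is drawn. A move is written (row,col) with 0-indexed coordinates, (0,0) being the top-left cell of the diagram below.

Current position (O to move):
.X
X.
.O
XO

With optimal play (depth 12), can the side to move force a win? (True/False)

p1 O@[.X/X./.O/XO]: (0,0)[OX/X./.O/XO]-1 (1,1)[.X/XO/.O/XO]+1* (2,0)[.X/X./OO/XO]+0
p2 X@[.X/XO/.O/XO] terminal -1; root [.X/X./.O/XO] d12

O winning at [.X/X./.O/XO]: True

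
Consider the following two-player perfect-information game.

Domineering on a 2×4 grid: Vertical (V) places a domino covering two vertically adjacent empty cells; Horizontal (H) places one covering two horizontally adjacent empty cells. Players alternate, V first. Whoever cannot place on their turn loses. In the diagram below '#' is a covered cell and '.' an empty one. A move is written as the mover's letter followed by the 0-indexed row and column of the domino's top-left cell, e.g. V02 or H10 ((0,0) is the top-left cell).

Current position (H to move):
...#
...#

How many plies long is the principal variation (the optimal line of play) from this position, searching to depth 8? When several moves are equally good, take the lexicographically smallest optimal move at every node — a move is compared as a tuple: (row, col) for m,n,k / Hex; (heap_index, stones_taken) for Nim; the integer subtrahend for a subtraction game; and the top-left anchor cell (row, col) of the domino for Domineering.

ply 1, H at ...#/...# | H00=+1→##.#/...#*; H01=+1→.###/...#; H10=+1→...#/##.#; H11=+1→...#/.###
ply 2, V at ##.#/...# | V02=-1→####/..##*
ply 3, H at ####/..## | H10=+1→####/####*
ply 4: ####/#### is terminal -1 (V); from ...#/...# depth 8

PV length from [...#/...#]: 3 plies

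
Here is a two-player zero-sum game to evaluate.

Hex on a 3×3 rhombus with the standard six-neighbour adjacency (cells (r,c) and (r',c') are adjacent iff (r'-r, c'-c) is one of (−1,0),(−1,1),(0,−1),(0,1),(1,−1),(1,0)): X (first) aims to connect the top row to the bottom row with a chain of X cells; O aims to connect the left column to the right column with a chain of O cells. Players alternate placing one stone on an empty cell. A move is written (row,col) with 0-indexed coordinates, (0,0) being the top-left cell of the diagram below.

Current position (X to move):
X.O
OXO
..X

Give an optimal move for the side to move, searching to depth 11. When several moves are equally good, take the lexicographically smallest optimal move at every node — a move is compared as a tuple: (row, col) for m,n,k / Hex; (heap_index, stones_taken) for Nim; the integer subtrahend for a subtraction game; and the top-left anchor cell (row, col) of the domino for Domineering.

X's best at [X.O/OXO/..X]: (0,1)

ply 1, X at X.O/OXO/..X | (0,1)=+1→XXO/OXO/..X*; (2,0)=-1→X.O/OXO/X.X; (2,1)=-1→X.O/OXO/.XX
ply 2, O at XXO/OXO/..X | (2,0)=-1→XXO/OXO/O.X*; (2,1)=-1→XXO/OXO/.OX
ply 3, X at XXO/OXO/O.X | (2,1)=+1→XXO/OXO/OXX*
ply 4: XXO/OXO/OXX is terminal -1 (O); from X.O/OXO/..X depth 11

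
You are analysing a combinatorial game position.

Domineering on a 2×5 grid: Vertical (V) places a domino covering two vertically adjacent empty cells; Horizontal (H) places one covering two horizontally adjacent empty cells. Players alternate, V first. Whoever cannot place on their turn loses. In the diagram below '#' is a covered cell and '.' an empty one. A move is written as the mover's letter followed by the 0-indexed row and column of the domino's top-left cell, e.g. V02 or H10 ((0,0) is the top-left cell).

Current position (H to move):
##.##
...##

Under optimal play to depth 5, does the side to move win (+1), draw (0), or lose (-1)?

ply 1, H at ##.##/...## | H10=-1→##.##/##.##; H11=+1→##.##/.####*
ply 2: ##.##/.#### is terminal -1 (V); from ##.##/...## depth 5

value(##.##/...##, H) = +1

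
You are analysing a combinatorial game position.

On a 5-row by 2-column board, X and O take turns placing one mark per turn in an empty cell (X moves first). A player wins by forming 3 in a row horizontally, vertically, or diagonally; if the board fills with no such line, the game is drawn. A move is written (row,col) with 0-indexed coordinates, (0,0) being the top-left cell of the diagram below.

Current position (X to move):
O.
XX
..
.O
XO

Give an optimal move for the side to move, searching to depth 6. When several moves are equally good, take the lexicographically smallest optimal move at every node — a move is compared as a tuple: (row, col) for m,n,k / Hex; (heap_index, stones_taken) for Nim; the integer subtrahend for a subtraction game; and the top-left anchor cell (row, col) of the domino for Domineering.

p1 X@[O./XX/../.O/XO]: (0,1)[OX/XX/../.O/XO]-1 (2,0)[O./XX/X./.O/XO]-1 (2,1)[O./XX/.X/.O/XO]+0* (3,0)[O./XX/../XO/XO]-1
p2 O@[O./XX/.X/.O/XO]: (0,1)[OO/XX/.X/.O/XO]+0* (2,0)[O./XX/OX/.O/XO]-1 (3,0)[O./XX/.X/OO/XO]-1
p3 X@[OO/XX/.X/.O/XO]: (2,0)[OO/XX/XX/.O/XO]+0* (3,0)[OO/XX/.X/XO/XO]+0
p4 O@[OO/XX/XX/.O/XO]: (3,0)[OO/XX/XX/OO/XO]+0*
p5 X@[OO/XX/XX/OO/XO] terminal +0; root [O./XX/../.O/XO] d6

X's best at [O./XX/../.O/XO]: (2,1)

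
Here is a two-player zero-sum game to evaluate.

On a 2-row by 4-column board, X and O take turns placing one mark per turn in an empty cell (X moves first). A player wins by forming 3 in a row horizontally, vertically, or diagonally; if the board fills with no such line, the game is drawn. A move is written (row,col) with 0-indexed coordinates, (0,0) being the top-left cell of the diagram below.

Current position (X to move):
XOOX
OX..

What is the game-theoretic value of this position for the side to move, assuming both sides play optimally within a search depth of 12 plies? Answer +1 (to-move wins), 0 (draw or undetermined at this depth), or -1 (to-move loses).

value(XOOX/OX.., X) = 0

ply 1, X at XOOX/OX.. | (1,2)=+0→XOOX/OXX.*; (1,3)=+0→XOOX/OX.X
ply 2, O at XOOX/OXX. | (1,3)=+0→XOOX/OXXO*
ply 3: XOOX/OXXO is terminal +0 (X); from XOOX/OX.. depth 12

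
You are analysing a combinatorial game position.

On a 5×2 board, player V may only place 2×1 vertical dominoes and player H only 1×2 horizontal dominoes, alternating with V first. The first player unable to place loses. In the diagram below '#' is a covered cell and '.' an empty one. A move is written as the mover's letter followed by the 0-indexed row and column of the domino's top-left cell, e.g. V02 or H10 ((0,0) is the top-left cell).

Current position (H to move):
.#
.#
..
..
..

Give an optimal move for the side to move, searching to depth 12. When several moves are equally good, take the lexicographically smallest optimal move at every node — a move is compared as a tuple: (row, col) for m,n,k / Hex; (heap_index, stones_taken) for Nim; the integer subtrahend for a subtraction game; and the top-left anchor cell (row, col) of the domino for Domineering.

[.#/.#/../../..] H move#1: H20:-1/.#/.#/##/../.., H30:+1/.#/.#/../##/..*, H40:-1/.#/.#/../../##
[.#/.#/../##/..] V move#2: V00:-1/##/##/../##/..*, V10:-1/.#/##/#./##/..
[##/##/../##/..] H move#3: H20:+1/##/##/##/##/..*, H40:+1/##/##/../##/##
[##/##/##/##/..] end (terminal -1, V#4); searched .#/.#/../../.. to 12

H's best at [.#/.#/../../..]: H30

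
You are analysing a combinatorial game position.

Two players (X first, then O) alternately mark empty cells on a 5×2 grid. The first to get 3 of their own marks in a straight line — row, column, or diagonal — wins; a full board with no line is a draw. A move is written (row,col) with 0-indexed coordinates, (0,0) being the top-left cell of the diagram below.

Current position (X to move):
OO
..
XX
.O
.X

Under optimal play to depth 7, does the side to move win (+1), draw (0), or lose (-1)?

value(OO/../XX/.O/.X, X) = +1

ply 1, X at OO/../XX/.O/.X | (1,0)=+0→OO/X./XX/.O/.X; (1,1)=+0→OO/.X/XX/.O/.X; (3,0)=+1→OO/../XX/XO/.X*; (4,0)=+0→OO/../XX/.O/XX
ply 2, O at OO/../XX/XO/.X | (1,0)=-1→OO/O./XX/XO/.X*; (1,1)=-1→OO/.O/XX/XO/.X; (4,0)=-1→OO/../XX/XO/OX
ply 3, X at OO/O./XX/XO/.X | (1,1)=+0→OO/OX/XX/XO/.X; (4,0)=+1→OO/O./XX/XO/XX*
ply 4: OO/O./XX/XO/XX is terminal -1 (O); from OO/../XX/.O/.X depth 7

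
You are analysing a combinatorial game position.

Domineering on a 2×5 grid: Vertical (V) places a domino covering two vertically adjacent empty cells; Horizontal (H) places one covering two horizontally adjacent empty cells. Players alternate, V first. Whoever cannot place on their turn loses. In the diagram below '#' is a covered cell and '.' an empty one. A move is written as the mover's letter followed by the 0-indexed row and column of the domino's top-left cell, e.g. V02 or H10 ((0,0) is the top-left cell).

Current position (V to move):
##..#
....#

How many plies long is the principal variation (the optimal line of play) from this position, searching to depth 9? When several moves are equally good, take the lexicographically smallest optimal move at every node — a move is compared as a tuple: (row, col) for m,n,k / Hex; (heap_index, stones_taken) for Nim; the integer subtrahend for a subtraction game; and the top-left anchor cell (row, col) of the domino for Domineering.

[##..#/....#] V move#1: V02:+1/###.#/..#.#*, V03:-1/##.##/...##
[###.#/..#.#] H move#2: H10:-1/###.#/###.#*
[###.#/###.#] V move#3: V03:+1/#####/#####*
[#####/#####] end (terminal -1, H#4); searched ##..#/....# to 9

PV length from [##..#/....#]: 3 plies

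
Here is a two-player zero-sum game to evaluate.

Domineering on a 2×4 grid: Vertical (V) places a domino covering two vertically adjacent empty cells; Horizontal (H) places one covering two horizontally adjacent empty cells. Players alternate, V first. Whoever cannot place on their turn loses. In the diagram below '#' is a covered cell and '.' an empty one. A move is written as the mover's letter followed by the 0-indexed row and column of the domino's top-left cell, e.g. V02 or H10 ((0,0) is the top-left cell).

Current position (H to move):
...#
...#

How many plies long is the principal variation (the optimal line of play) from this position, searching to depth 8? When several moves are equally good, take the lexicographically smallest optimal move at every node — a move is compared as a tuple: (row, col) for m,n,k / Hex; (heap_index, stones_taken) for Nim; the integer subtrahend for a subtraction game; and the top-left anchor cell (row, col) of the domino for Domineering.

p1 H@[...#/...#]: H00[##.#/...#]+1* H01[.###/...#]+1 H10[...#/##.#]+1 H11[...#/.###]+1
p2 V@[##.#/...#]: V02[####/..##]-1*
p3 H@[####/..##]: H10[####/####]+1*
p4 V@[####/####] terminal -1; root [...#/...#] d8

PV length from [...#/...#]: 3 plies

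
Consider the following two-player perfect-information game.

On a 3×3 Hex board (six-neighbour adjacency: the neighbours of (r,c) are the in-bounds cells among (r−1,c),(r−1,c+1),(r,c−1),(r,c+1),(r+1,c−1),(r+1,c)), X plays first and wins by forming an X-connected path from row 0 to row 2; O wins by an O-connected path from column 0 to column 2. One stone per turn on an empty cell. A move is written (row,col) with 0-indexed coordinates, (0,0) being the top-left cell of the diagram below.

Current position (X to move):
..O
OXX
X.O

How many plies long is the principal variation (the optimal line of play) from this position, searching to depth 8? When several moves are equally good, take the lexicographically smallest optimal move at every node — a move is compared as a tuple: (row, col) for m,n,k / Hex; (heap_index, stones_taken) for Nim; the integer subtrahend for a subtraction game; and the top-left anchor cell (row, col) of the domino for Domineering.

PV length from [..O/OXX/X.O]: 1 ply

p1 X@[..O/OXX/X.O]: (0,0)[X.O/OXX/X.O]-1 (0,1)[.XO/OXX/X.O]+1* (2,1)[..O/OXX/XXO]-1
p2 O@[.XO/OXX/X.O] terminal -1; root [..O/OXX/X.O] d8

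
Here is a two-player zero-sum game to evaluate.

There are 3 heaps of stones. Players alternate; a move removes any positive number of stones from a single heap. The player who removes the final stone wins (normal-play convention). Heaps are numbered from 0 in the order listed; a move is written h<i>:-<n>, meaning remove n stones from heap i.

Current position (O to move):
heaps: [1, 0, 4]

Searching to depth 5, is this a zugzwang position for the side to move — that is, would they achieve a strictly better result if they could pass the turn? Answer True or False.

zugzwang((1,0,4), O) = False

[(1,0,4)] O move#1: h0:-1:-1/(0,0,4), h2:-1:-1/(1,0,3), h2:-2:-1/(1,0,2), h2:-3:+1/(1,0,1)*, h2:-4:-1/(1,0,0)
[(1,0,1)] X move#2: h0:-1:-1/(0,0,1)*, h2:-1:-1/(1,0,0)
[(0,0,1)] O move#3: h2:-1:+1/(0,0,0)*
[(0,0,0)] end (terminal -1, X#4); searched (1,0,4) to 5
suppose O passes — search the same position with X to move:
pass> [(1,0,4)] X move#1: h0:-1:-1/(0,0,4), h2:-1:-1/(1,0,3), h2:-2:-1/(1,0,2), h2:-3:+1/(1,0,1)*, h2:-4:-1/(1,0,0)
pass> [(1,0,1)] O move#2: h0:-1:-1/(0,0,1)*, h2:-1:-1/(1,0,0)
pass> [(0,0,1)] X move#3: h2:-1:+1/(0,0,0)*
pass> [(0,0,0)] end (terminal -1, O#4); searched (1,0,4) to 5
for O: play +1, pass -1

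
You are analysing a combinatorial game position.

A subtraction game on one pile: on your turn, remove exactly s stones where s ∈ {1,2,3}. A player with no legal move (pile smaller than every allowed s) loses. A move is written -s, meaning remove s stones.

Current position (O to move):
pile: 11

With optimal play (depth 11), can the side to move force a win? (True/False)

O winning at [11]: True

[11] O move#1: -1:-1/10, -2:-1/9, -3:+1/8*
[8] X move#2: -1:-1/7*, -2:-1/6, -3:-1/5
[7] O move#3: -1:-1/6, -2:-1/5, -3:+1/4*
[4] X move#4: -1:-1/3*, -2:-1/2, -3:-1/1
[3] O move#5: -1:-1/2, -2:-1/1, -3:+1/0*
[0] end (terminal -1, X#6); searched 11 to 11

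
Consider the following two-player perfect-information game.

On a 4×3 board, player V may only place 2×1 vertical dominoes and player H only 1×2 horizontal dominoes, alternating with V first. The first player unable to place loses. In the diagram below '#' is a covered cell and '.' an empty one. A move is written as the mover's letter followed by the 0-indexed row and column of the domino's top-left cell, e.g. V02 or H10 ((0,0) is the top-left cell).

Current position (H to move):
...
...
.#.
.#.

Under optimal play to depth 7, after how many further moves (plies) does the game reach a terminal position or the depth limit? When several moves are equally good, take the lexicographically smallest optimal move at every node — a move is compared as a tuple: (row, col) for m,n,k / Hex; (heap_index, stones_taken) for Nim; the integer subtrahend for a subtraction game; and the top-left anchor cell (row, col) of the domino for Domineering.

PV length from [.../.../.#./.#.]: 4 plies

p1 H@[.../.../.#./.#.]: H00[##./.../.#./.#.]-1* H01[.##/.../.#./.#.]-1 H10[.../##./.#./.#.]-1 H11[.../.##/.#./.#.]-1
p2 V@[##./.../.#./.#.]: V02[###/..#/.#./.#.]+1* V10[##./#../##./.#.]+1 V12[##./..#/.##/.#.]+1 V20[##./.../##./##.]+1 V22[##./.../.##/.##]+1
p3 H@[###/..#/.#./.#.]: H10[###/###/.#./.#.]-1*
p4 V@[###/###/.#./.#.]: V20[###/###/##./##.]+1* V22[###/###/.##/.##]+1
p5 H@[###/###/##./##.] terminal -1; root [.../.../.#./.#.] d7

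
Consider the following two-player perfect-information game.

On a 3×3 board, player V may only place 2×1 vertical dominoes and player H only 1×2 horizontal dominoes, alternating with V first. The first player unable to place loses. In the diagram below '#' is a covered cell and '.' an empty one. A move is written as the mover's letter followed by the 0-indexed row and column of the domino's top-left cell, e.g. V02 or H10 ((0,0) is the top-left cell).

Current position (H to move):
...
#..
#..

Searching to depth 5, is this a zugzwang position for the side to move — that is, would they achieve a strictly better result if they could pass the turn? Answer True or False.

zugzwang(.../#../#.., H) = False

ply 1, H at .../#../#.. | H00=-1→##./#../#..; H01=-1→.##/#../#..; H11=+1→.../###/#..*; H21=-1→.../#../###
ply 2: .../###/#.. is terminal -1 (V); from .../#../#.. depth 5
pass branch (V moves first from the same position):
  | ply 1, V at .../#../#.. | V01=+1→.#./##./#..*; V02=+1→..#/#.#/#..; V11=+1→.../##./##.; V12=+1→.../#.#/#.#
  | ply 2, H at .#./##./#.. | H21=-1→.#./##./###*
  | ply 3, V at .#./##./### | V02=+1→.##/###/###*
  | ply 4: .##/###/### is terminal -1 (H); from .../#../#.. depth 5
H moving scores +1; H passing scores -1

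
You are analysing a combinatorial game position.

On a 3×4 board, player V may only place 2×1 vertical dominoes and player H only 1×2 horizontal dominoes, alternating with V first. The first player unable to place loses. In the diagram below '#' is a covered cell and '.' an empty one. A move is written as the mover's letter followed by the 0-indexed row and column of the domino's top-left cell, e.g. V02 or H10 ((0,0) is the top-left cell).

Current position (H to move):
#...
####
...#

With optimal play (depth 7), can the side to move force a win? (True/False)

H winning at [#.../####/...#]: True

ply 1, H at #.../####/...# | H01=+1→###./####/...#*; H02=+1→#.##/####/...#; H20=+1→#.../####/##.#; H21=+1→#.../####/.###
ply 2: ###./####/...# is terminal -1 (V); from #.../####/...# depth 7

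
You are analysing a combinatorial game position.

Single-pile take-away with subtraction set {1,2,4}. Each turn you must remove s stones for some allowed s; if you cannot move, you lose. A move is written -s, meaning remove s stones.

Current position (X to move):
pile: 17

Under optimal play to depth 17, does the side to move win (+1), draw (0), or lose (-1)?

[17] X move#1: -1:-1/16, -2:+1/15*, -4:-1/13
[15] O move#2: -1:-1/14*, -2:-1/13, -4:-1/11
[14] X move#3: -1:-1/13, -2:+1/12*, -4:-1/10
[12] O move#4: -1:-1/11*, -2:-1/10, -4:-1/8
[11] X move#5: -1:-1/10, -2:+1/9*, -4:-1/7
[9] O move#6: -1:-1/8*, -2:-1/7, -4:-1/5
[8] X move#7: -1:-1/7, -2:+1/6*, -4:-1/4
[6] O move#8: -1:-1/5*, -2:-1/4, -4:-1/2
[5] X move#9: -1:-1/4, -2:+1/3*, -4:-1/1
[3] O move#10: -1:-1/2*, -2:-1/1
[2] X move#11: -1:-1/1, -2:+1/0*
[0] end (terminal -1, O#12); searched 17 to 17

value(17, X) = +1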